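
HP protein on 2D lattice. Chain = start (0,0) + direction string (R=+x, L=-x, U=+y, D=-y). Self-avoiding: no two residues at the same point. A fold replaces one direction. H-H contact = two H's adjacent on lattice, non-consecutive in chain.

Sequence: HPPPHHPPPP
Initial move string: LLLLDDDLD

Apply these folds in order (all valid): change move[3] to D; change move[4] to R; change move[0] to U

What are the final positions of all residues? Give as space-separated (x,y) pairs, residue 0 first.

Answer: (0,0) (0,1) (-1,1) (-2,1) (-2,0) (-1,0) (-1,-1) (-1,-2) (-2,-2) (-2,-3)

Derivation:
Initial moves: LLLLDDDLD
Fold: move[3]->D => LLLDDDDLD (positions: [(0, 0), (-1, 0), (-2, 0), (-3, 0), (-3, -1), (-3, -2), (-3, -3), (-3, -4), (-4, -4), (-4, -5)])
Fold: move[4]->R => LLLDRDDLD (positions: [(0, 0), (-1, 0), (-2, 0), (-3, 0), (-3, -1), (-2, -1), (-2, -2), (-2, -3), (-3, -3), (-3, -4)])
Fold: move[0]->U => ULLDRDDLD (positions: [(0, 0), (0, 1), (-1, 1), (-2, 1), (-2, 0), (-1, 0), (-1, -1), (-1, -2), (-2, -2), (-2, -3)])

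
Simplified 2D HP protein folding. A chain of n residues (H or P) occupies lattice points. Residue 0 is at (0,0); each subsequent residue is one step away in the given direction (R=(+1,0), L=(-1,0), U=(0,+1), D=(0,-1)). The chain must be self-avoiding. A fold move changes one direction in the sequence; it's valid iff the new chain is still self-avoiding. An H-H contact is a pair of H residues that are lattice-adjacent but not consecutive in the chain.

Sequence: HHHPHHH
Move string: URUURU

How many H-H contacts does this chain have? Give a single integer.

Answer: 0

Derivation:
Positions: [(0, 0), (0, 1), (1, 1), (1, 2), (1, 3), (2, 3), (2, 4)]
No H-H contacts found.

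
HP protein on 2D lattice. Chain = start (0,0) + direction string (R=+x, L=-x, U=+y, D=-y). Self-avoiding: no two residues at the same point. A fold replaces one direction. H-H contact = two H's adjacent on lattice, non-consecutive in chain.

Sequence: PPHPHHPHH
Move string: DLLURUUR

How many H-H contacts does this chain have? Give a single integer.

Answer: 1

Derivation:
Positions: [(0, 0), (0, -1), (-1, -1), (-2, -1), (-2, 0), (-1, 0), (-1, 1), (-1, 2), (0, 2)]
H-H contact: residue 2 @(-1,-1) - residue 5 @(-1, 0)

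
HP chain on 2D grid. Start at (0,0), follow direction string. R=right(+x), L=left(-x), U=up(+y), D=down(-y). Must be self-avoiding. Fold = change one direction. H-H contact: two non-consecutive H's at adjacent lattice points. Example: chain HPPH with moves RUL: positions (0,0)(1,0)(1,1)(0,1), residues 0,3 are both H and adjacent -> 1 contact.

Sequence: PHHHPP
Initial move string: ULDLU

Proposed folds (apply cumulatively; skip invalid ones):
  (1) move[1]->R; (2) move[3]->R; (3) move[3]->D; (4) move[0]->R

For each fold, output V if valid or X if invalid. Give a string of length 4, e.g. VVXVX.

Initial: ULDLU -> [(0, 0), (0, 1), (-1, 1), (-1, 0), (-2, 0), (-2, 1)]
Fold 1: move[1]->R => URDLU INVALID (collision), skipped
Fold 2: move[3]->R => ULDRU INVALID (collision), skipped
Fold 3: move[3]->D => ULDDU INVALID (collision), skipped
Fold 4: move[0]->R => RLDLU INVALID (collision), skipped

Answer: XXXX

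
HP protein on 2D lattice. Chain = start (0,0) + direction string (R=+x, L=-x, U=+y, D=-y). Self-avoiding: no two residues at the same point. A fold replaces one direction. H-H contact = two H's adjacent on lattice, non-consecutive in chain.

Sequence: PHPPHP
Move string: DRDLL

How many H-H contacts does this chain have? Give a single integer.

Answer: 1

Derivation:
Positions: [(0, 0), (0, -1), (1, -1), (1, -2), (0, -2), (-1, -2)]
H-H contact: residue 1 @(0,-1) - residue 4 @(0, -2)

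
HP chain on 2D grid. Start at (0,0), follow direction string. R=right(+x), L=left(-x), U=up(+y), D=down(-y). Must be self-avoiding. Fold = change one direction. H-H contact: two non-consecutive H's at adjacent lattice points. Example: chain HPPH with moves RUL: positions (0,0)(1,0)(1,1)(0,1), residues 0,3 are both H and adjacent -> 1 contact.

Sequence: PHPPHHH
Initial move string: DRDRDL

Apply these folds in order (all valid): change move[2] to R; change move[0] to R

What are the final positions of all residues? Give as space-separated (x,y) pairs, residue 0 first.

Initial moves: DRDRDL
Fold: move[2]->R => DRRRDL (positions: [(0, 0), (0, -1), (1, -1), (2, -1), (3, -1), (3, -2), (2, -2)])
Fold: move[0]->R => RRRRDL (positions: [(0, 0), (1, 0), (2, 0), (3, 0), (4, 0), (4, -1), (3, -1)])

Answer: (0,0) (1,0) (2,0) (3,0) (4,0) (4,-1) (3,-1)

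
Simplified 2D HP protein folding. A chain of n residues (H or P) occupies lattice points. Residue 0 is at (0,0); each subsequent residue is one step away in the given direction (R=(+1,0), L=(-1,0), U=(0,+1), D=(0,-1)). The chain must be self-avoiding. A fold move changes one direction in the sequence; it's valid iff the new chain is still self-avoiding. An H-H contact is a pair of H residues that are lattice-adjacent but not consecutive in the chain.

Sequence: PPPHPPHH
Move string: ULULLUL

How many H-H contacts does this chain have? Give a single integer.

Answer: 0

Derivation:
Positions: [(0, 0), (0, 1), (-1, 1), (-1, 2), (-2, 2), (-3, 2), (-3, 3), (-4, 3)]
No H-H contacts found.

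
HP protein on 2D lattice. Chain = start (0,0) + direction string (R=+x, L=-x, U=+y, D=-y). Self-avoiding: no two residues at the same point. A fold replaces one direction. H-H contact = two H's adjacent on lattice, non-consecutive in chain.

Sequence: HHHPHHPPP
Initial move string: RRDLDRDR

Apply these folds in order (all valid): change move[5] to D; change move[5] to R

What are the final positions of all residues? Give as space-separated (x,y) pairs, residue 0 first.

Answer: (0,0) (1,0) (2,0) (2,-1) (1,-1) (1,-2) (2,-2) (2,-3) (3,-3)

Derivation:
Initial moves: RRDLDRDR
Fold: move[5]->D => RRDLDDDR (positions: [(0, 0), (1, 0), (2, 0), (2, -1), (1, -1), (1, -2), (1, -3), (1, -4), (2, -4)])
Fold: move[5]->R => RRDLDRDR (positions: [(0, 0), (1, 0), (2, 0), (2, -1), (1, -1), (1, -2), (2, -2), (2, -3), (3, -3)])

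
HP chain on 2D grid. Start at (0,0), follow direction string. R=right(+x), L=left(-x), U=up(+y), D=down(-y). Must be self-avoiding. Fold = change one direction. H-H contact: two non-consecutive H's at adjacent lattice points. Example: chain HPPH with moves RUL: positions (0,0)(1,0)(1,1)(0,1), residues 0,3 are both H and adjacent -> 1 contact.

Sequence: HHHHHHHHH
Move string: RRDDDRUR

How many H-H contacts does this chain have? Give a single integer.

Answer: 1

Derivation:
Positions: [(0, 0), (1, 0), (2, 0), (2, -1), (2, -2), (2, -3), (3, -3), (3, -2), (4, -2)]
H-H contact: residue 4 @(2,-2) - residue 7 @(3, -2)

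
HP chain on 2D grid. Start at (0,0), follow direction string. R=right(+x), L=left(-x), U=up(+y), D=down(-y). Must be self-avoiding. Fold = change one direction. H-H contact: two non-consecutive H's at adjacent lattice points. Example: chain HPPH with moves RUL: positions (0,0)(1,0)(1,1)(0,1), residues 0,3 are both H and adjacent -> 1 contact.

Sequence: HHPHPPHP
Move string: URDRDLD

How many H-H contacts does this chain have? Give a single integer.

Positions: [(0, 0), (0, 1), (1, 1), (1, 0), (2, 0), (2, -1), (1, -1), (1, -2)]
H-H contact: residue 0 @(0,0) - residue 3 @(1, 0)
H-H contact: residue 3 @(1,0) - residue 6 @(1, -1)

Answer: 2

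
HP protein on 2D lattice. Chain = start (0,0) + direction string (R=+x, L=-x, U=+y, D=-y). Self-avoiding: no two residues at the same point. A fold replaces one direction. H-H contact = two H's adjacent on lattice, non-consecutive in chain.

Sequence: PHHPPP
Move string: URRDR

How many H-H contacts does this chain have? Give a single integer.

Positions: [(0, 0), (0, 1), (1, 1), (2, 1), (2, 0), (3, 0)]
No H-H contacts found.

Answer: 0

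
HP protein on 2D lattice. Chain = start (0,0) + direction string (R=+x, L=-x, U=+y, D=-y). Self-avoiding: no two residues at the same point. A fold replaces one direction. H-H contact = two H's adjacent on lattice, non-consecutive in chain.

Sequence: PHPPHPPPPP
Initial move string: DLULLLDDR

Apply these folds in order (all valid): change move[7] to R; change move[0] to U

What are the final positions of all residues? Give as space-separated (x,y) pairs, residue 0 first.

Answer: (0,0) (0,1) (-1,1) (-1,2) (-2,2) (-3,2) (-4,2) (-4,1) (-3,1) (-2,1)

Derivation:
Initial moves: DLULLLDDR
Fold: move[7]->R => DLULLLDRR (positions: [(0, 0), (0, -1), (-1, -1), (-1, 0), (-2, 0), (-3, 0), (-4, 0), (-4, -1), (-3, -1), (-2, -1)])
Fold: move[0]->U => ULULLLDRR (positions: [(0, 0), (0, 1), (-1, 1), (-1, 2), (-2, 2), (-3, 2), (-4, 2), (-4, 1), (-3, 1), (-2, 1)])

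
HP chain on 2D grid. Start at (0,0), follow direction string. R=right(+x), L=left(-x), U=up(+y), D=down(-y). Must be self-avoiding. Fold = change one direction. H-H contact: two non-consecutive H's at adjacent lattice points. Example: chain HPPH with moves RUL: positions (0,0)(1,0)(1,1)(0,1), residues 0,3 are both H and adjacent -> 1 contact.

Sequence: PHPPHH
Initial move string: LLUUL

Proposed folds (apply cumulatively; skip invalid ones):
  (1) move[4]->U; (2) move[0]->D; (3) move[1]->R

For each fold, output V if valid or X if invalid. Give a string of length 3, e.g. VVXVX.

Initial: LLUUL -> [(0, 0), (-1, 0), (-2, 0), (-2, 1), (-2, 2), (-3, 2)]
Fold 1: move[4]->U => LLUUU VALID
Fold 2: move[0]->D => DLUUU VALID
Fold 3: move[1]->R => DRUUU VALID

Answer: VVV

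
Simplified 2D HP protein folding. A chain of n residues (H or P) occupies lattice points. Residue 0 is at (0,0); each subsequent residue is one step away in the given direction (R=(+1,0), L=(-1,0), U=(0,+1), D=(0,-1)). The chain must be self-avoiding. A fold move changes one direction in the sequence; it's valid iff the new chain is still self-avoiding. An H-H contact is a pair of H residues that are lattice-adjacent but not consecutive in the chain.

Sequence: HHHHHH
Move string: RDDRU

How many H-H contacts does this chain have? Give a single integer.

Positions: [(0, 0), (1, 0), (1, -1), (1, -2), (2, -2), (2, -1)]
H-H contact: residue 2 @(1,-1) - residue 5 @(2, -1)

Answer: 1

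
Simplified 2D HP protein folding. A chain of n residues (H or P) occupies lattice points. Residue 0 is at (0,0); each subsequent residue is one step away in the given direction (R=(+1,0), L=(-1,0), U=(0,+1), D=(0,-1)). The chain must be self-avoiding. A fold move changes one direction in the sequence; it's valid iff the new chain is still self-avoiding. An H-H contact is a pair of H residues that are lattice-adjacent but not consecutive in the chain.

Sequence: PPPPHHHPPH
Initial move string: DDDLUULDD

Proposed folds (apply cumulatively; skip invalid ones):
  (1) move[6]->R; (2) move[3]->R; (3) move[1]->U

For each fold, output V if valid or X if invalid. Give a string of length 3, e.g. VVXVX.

Initial: DDDLUULDD -> [(0, 0), (0, -1), (0, -2), (0, -3), (-1, -3), (-1, -2), (-1, -1), (-2, -1), (-2, -2), (-2, -3)]
Fold 1: move[6]->R => DDDLUURDD INVALID (collision), skipped
Fold 2: move[3]->R => DDDRUULDD INVALID (collision), skipped
Fold 3: move[1]->U => DUDLUULDD INVALID (collision), skipped

Answer: XXX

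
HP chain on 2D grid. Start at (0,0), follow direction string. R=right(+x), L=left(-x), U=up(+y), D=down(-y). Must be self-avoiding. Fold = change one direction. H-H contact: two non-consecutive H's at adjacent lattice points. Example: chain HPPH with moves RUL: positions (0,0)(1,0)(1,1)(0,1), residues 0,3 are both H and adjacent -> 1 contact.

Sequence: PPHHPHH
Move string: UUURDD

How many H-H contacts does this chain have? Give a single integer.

Answer: 1

Derivation:
Positions: [(0, 0), (0, 1), (0, 2), (0, 3), (1, 3), (1, 2), (1, 1)]
H-H contact: residue 2 @(0,2) - residue 5 @(1, 2)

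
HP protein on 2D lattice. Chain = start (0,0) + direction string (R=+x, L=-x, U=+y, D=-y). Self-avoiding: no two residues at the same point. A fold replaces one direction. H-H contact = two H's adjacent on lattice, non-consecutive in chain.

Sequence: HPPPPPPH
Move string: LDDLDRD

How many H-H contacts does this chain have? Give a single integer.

Answer: 0

Derivation:
Positions: [(0, 0), (-1, 0), (-1, -1), (-1, -2), (-2, -2), (-2, -3), (-1, -3), (-1, -4)]
No H-H contacts found.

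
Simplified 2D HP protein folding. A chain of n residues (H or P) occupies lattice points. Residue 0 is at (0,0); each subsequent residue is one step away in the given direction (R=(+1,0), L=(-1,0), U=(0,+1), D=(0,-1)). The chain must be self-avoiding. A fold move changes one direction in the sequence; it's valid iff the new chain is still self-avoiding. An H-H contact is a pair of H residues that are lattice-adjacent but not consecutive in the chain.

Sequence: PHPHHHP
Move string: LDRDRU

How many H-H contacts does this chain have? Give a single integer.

Positions: [(0, 0), (-1, 0), (-1, -1), (0, -1), (0, -2), (1, -2), (1, -1)]
No H-H contacts found.

Answer: 0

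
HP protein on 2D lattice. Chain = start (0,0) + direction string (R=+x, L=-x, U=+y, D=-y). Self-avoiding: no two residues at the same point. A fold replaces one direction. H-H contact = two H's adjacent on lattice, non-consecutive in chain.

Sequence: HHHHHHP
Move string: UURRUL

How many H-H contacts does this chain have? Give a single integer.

Answer: 0

Derivation:
Positions: [(0, 0), (0, 1), (0, 2), (1, 2), (2, 2), (2, 3), (1, 3)]
No H-H contacts found.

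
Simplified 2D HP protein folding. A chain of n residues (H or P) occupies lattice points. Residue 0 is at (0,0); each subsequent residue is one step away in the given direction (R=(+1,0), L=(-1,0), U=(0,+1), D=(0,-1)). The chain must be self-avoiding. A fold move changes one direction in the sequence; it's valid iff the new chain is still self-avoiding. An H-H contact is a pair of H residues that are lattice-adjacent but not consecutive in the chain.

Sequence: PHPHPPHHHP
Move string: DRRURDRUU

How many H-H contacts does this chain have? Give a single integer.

Answer: 1

Derivation:
Positions: [(0, 0), (0, -1), (1, -1), (2, -1), (2, 0), (3, 0), (3, -1), (4, -1), (4, 0), (4, 1)]
H-H contact: residue 3 @(2,-1) - residue 6 @(3, -1)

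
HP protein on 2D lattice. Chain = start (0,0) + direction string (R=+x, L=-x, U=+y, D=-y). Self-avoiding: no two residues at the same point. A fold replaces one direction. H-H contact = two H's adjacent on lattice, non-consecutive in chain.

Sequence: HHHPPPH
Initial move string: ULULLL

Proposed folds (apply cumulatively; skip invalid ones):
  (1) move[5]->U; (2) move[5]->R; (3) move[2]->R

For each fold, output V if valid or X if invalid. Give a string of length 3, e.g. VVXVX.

Initial: ULULLL -> [(0, 0), (0, 1), (-1, 1), (-1, 2), (-2, 2), (-3, 2), (-4, 2)]
Fold 1: move[5]->U => ULULLU VALID
Fold 2: move[5]->R => ULULLR INVALID (collision), skipped
Fold 3: move[2]->R => ULRLLU INVALID (collision), skipped

Answer: VXX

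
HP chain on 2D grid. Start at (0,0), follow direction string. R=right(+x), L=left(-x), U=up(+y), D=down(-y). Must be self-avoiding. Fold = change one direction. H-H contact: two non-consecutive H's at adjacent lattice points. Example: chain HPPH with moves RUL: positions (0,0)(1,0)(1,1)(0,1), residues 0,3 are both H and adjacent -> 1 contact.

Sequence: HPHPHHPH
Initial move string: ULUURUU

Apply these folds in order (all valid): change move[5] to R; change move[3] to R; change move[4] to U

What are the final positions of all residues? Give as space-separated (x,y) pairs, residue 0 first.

Answer: (0,0) (0,1) (-1,1) (-1,2) (0,2) (0,3) (1,3) (1,4)

Derivation:
Initial moves: ULUURUU
Fold: move[5]->R => ULUURRU (positions: [(0, 0), (0, 1), (-1, 1), (-1, 2), (-1, 3), (0, 3), (1, 3), (1, 4)])
Fold: move[3]->R => ULURRRU (positions: [(0, 0), (0, 1), (-1, 1), (-1, 2), (0, 2), (1, 2), (2, 2), (2, 3)])
Fold: move[4]->U => ULURURU (positions: [(0, 0), (0, 1), (-1, 1), (-1, 2), (0, 2), (0, 3), (1, 3), (1, 4)])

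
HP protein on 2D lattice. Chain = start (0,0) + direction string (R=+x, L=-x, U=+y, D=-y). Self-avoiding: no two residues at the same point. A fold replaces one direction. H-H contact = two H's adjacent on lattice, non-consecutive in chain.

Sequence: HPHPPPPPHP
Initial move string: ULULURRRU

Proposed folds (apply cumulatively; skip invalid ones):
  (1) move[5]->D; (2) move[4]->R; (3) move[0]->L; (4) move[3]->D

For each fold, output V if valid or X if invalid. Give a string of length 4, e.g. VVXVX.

Answer: XXVX

Derivation:
Initial: ULULURRRU -> [(0, 0), (0, 1), (-1, 1), (-1, 2), (-2, 2), (-2, 3), (-1, 3), (0, 3), (1, 3), (1, 4)]
Fold 1: move[5]->D => ULULUDRRU INVALID (collision), skipped
Fold 2: move[4]->R => ULULRRRRU INVALID (collision), skipped
Fold 3: move[0]->L => LLULURRRU VALID
Fold 4: move[3]->D => LLUDURRRU INVALID (collision), skipped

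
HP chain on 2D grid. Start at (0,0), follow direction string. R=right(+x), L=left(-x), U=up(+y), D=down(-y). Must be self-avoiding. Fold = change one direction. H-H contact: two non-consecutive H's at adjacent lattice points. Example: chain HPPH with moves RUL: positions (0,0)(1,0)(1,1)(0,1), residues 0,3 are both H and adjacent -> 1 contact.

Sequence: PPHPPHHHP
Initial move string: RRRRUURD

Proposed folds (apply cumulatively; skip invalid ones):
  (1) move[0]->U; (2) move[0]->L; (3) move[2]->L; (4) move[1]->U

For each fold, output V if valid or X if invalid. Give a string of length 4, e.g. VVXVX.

Answer: VXXV

Derivation:
Initial: RRRRUURD -> [(0, 0), (1, 0), (2, 0), (3, 0), (4, 0), (4, 1), (4, 2), (5, 2), (5, 1)]
Fold 1: move[0]->U => URRRUURD VALID
Fold 2: move[0]->L => LRRRUURD INVALID (collision), skipped
Fold 3: move[2]->L => URLRUURD INVALID (collision), skipped
Fold 4: move[1]->U => UURRUURD VALID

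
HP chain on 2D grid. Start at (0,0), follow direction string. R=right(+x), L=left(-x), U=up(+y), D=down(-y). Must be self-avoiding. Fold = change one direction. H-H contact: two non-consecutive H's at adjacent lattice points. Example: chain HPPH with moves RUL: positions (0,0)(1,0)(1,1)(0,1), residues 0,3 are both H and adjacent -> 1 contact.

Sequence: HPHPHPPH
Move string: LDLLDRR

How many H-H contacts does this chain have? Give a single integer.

Positions: [(0, 0), (-1, 0), (-1, -1), (-2, -1), (-3, -1), (-3, -2), (-2, -2), (-1, -2)]
H-H contact: residue 2 @(-1,-1) - residue 7 @(-1, -2)

Answer: 1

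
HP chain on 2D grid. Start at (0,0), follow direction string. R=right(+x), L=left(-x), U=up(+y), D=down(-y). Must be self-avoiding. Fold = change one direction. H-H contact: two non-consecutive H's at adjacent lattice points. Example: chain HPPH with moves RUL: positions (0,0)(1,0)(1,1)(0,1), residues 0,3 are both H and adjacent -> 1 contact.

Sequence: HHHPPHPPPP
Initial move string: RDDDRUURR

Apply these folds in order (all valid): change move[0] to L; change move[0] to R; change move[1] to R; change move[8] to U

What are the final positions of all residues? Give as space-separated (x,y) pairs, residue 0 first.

Initial moves: RDDDRUURR
Fold: move[0]->L => LDDDRUURR (positions: [(0, 0), (-1, 0), (-1, -1), (-1, -2), (-1, -3), (0, -3), (0, -2), (0, -1), (1, -1), (2, -1)])
Fold: move[0]->R => RDDDRUURR (positions: [(0, 0), (1, 0), (1, -1), (1, -2), (1, -3), (2, -3), (2, -2), (2, -1), (3, -1), (4, -1)])
Fold: move[1]->R => RRDDRUURR (positions: [(0, 0), (1, 0), (2, 0), (2, -1), (2, -2), (3, -2), (3, -1), (3, 0), (4, 0), (5, 0)])
Fold: move[8]->U => RRDDRUURU (positions: [(0, 0), (1, 0), (2, 0), (2, -1), (2, -2), (3, -2), (3, -1), (3, 0), (4, 0), (4, 1)])

Answer: (0,0) (1,0) (2,0) (2,-1) (2,-2) (3,-2) (3,-1) (3,0) (4,0) (4,1)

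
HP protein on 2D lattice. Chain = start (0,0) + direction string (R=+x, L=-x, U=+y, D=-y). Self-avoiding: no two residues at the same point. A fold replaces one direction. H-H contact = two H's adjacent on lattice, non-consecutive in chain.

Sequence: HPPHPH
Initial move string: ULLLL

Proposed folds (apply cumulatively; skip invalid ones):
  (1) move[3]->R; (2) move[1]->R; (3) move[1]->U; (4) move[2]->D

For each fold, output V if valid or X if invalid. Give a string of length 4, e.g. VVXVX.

Initial: ULLLL -> [(0, 0), (0, 1), (-1, 1), (-2, 1), (-3, 1), (-4, 1)]
Fold 1: move[3]->R => ULLRL INVALID (collision), skipped
Fold 2: move[1]->R => URLLL INVALID (collision), skipped
Fold 3: move[1]->U => UULLL VALID
Fold 4: move[2]->D => UUDLL INVALID (collision), skipped

Answer: XXVX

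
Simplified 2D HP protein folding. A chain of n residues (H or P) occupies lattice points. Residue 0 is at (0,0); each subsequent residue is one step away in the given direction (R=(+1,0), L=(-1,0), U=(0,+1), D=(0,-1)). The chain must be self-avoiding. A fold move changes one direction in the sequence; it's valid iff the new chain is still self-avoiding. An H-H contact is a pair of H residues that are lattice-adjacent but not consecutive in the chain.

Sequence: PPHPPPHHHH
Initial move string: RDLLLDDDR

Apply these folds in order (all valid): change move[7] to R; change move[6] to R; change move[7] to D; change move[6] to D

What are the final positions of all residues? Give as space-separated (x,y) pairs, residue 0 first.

Initial moves: RDLLLDDDR
Fold: move[7]->R => RDLLLDDRR (positions: [(0, 0), (1, 0), (1, -1), (0, -1), (-1, -1), (-2, -1), (-2, -2), (-2, -3), (-1, -3), (0, -3)])
Fold: move[6]->R => RDLLLDRRR (positions: [(0, 0), (1, 0), (1, -1), (0, -1), (-1, -1), (-2, -1), (-2, -2), (-1, -2), (0, -2), (1, -2)])
Fold: move[7]->D => RDLLLDRDR (positions: [(0, 0), (1, 0), (1, -1), (0, -1), (-1, -1), (-2, -1), (-2, -2), (-1, -2), (-1, -3), (0, -3)])
Fold: move[6]->D => RDLLLDDDR (positions: [(0, 0), (1, 0), (1, -1), (0, -1), (-1, -1), (-2, -1), (-2, -2), (-2, -3), (-2, -4), (-1, -4)])

Answer: (0,0) (1,0) (1,-1) (0,-1) (-1,-1) (-2,-1) (-2,-2) (-2,-3) (-2,-4) (-1,-4)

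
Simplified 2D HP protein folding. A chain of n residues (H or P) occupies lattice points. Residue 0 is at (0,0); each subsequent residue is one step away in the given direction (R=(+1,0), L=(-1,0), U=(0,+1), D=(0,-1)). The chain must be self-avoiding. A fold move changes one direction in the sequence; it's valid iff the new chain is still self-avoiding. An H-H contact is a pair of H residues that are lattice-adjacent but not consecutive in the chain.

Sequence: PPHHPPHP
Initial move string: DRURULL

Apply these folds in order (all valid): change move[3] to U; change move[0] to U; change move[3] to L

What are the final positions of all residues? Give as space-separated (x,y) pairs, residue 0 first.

Answer: (0,0) (0,1) (1,1) (1,2) (0,2) (0,3) (-1,3) (-2,3)

Derivation:
Initial moves: DRURULL
Fold: move[3]->U => DRUUULL (positions: [(0, 0), (0, -1), (1, -1), (1, 0), (1, 1), (1, 2), (0, 2), (-1, 2)])
Fold: move[0]->U => URUUULL (positions: [(0, 0), (0, 1), (1, 1), (1, 2), (1, 3), (1, 4), (0, 4), (-1, 4)])
Fold: move[3]->L => URULULL (positions: [(0, 0), (0, 1), (1, 1), (1, 2), (0, 2), (0, 3), (-1, 3), (-2, 3)])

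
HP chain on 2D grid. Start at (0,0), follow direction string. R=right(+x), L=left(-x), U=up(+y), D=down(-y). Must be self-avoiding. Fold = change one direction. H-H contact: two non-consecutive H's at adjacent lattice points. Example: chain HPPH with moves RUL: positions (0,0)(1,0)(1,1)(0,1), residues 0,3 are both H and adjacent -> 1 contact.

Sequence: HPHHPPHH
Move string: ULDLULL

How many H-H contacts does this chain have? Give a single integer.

Answer: 1

Derivation:
Positions: [(0, 0), (0, 1), (-1, 1), (-1, 0), (-2, 0), (-2, 1), (-3, 1), (-4, 1)]
H-H contact: residue 0 @(0,0) - residue 3 @(-1, 0)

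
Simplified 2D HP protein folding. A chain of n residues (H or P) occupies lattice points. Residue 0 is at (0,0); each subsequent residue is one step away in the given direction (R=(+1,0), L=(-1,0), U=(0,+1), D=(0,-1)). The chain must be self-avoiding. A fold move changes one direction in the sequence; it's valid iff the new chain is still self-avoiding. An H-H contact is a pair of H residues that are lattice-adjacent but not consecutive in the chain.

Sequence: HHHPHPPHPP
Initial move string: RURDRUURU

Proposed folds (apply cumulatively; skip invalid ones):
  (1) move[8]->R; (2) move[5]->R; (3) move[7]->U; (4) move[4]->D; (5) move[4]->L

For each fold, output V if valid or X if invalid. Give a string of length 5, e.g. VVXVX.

Answer: VVVVX

Derivation:
Initial: RURDRUURU -> [(0, 0), (1, 0), (1, 1), (2, 1), (2, 0), (3, 0), (3, 1), (3, 2), (4, 2), (4, 3)]
Fold 1: move[8]->R => RURDRUURR VALID
Fold 2: move[5]->R => RURDRRURR VALID
Fold 3: move[7]->U => RURDRRUUR VALID
Fold 4: move[4]->D => RURDDRUUR VALID
Fold 5: move[4]->L => RURDLRUUR INVALID (collision), skipped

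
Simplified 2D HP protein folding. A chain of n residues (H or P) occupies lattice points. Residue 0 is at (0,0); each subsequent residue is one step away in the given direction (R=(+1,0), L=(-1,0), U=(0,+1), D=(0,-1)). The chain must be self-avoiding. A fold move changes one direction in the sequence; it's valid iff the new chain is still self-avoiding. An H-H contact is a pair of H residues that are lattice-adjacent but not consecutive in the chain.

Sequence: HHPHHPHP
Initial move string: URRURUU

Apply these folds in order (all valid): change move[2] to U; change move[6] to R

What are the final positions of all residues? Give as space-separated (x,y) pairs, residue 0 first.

Initial moves: URRURUU
Fold: move[2]->U => URUURUU (positions: [(0, 0), (0, 1), (1, 1), (1, 2), (1, 3), (2, 3), (2, 4), (2, 5)])
Fold: move[6]->R => URUURUR (positions: [(0, 0), (0, 1), (1, 1), (1, 2), (1, 3), (2, 3), (2, 4), (3, 4)])

Answer: (0,0) (0,1) (1,1) (1,2) (1,3) (2,3) (2,4) (3,4)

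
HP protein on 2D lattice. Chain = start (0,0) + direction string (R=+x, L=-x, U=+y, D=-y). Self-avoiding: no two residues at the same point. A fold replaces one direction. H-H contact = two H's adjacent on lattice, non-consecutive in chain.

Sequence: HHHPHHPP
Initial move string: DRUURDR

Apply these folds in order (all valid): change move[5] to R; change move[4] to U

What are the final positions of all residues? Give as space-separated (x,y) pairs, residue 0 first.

Initial moves: DRUURDR
Fold: move[5]->R => DRUURRR (positions: [(0, 0), (0, -1), (1, -1), (1, 0), (1, 1), (2, 1), (3, 1), (4, 1)])
Fold: move[4]->U => DRUUURR (positions: [(0, 0), (0, -1), (1, -1), (1, 0), (1, 1), (1, 2), (2, 2), (3, 2)])

Answer: (0,0) (0,-1) (1,-1) (1,0) (1,1) (1,2) (2,2) (3,2)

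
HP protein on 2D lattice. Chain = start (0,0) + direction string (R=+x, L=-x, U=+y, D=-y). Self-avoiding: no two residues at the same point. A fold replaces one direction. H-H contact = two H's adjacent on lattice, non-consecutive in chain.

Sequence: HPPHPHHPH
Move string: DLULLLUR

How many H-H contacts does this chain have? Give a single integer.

Positions: [(0, 0), (0, -1), (-1, -1), (-1, 0), (-2, 0), (-3, 0), (-4, 0), (-4, 1), (-3, 1)]
H-H contact: residue 0 @(0,0) - residue 3 @(-1, 0)
H-H contact: residue 5 @(-3,0) - residue 8 @(-3, 1)

Answer: 2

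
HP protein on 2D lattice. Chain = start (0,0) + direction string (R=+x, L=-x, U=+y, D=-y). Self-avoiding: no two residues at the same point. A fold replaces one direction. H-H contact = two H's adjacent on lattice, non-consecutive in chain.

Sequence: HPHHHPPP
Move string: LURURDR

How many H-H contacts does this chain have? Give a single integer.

Answer: 1

Derivation:
Positions: [(0, 0), (-1, 0), (-1, 1), (0, 1), (0, 2), (1, 2), (1, 1), (2, 1)]
H-H contact: residue 0 @(0,0) - residue 3 @(0, 1)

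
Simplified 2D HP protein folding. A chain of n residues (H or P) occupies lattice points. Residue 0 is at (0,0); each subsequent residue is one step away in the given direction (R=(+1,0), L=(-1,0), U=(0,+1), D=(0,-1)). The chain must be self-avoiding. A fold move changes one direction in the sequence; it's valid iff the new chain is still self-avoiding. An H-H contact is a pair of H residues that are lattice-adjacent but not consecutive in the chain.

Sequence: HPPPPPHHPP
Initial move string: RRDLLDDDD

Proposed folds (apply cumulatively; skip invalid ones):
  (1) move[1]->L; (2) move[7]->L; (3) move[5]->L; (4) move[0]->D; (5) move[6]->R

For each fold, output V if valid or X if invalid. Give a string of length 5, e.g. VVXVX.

Initial: RRDLLDDDD -> [(0, 0), (1, 0), (2, 0), (2, -1), (1, -1), (0, -1), (0, -2), (0, -3), (0, -4), (0, -5)]
Fold 1: move[1]->L => RLDLLDDDD INVALID (collision), skipped
Fold 2: move[7]->L => RRDLLDDLD VALID
Fold 3: move[5]->L => RRDLLLDLD VALID
Fold 4: move[0]->D => DRDLLLDLD VALID
Fold 5: move[6]->R => DRDLLLRLD INVALID (collision), skipped

Answer: XVVVX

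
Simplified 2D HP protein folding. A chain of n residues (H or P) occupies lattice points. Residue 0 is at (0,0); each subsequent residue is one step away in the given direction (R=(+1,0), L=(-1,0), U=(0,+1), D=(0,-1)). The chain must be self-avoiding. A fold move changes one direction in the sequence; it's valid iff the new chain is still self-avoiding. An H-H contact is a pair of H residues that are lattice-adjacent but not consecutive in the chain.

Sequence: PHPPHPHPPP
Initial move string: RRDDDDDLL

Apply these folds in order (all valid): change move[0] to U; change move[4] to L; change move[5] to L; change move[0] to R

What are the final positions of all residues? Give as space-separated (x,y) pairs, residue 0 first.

Answer: (0,0) (1,0) (2,0) (2,-1) (2,-2) (1,-2) (0,-2) (0,-3) (-1,-3) (-2,-3)

Derivation:
Initial moves: RRDDDDDLL
Fold: move[0]->U => URDDDDDLL (positions: [(0, 0), (0, 1), (1, 1), (1, 0), (1, -1), (1, -2), (1, -3), (1, -4), (0, -4), (-1, -4)])
Fold: move[4]->L => URDDLDDLL (positions: [(0, 0), (0, 1), (1, 1), (1, 0), (1, -1), (0, -1), (0, -2), (0, -3), (-1, -3), (-2, -3)])
Fold: move[5]->L => URDDLLDLL (positions: [(0, 0), (0, 1), (1, 1), (1, 0), (1, -1), (0, -1), (-1, -1), (-1, -2), (-2, -2), (-3, -2)])
Fold: move[0]->R => RRDDLLDLL (positions: [(0, 0), (1, 0), (2, 0), (2, -1), (2, -2), (1, -2), (0, -2), (0, -3), (-1, -3), (-2, -3)])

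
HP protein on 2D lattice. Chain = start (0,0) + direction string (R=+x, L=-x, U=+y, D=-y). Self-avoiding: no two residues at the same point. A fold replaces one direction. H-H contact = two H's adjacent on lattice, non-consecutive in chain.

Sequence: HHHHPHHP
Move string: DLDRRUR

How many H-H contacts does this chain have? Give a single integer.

Positions: [(0, 0), (0, -1), (-1, -1), (-1, -2), (0, -2), (1, -2), (1, -1), (2, -1)]
H-H contact: residue 1 @(0,-1) - residue 6 @(1, -1)

Answer: 1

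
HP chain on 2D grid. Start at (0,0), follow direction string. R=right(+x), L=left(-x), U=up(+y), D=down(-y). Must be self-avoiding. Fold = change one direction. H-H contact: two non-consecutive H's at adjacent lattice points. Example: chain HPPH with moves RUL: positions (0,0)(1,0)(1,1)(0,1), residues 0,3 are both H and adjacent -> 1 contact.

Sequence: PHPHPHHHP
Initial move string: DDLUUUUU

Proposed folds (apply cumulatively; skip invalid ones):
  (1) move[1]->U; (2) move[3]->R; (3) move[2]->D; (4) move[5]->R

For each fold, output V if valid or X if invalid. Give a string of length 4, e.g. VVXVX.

Initial: DDLUUUUU -> [(0, 0), (0, -1), (0, -2), (-1, -2), (-1, -1), (-1, 0), (-1, 1), (-1, 2), (-1, 3)]
Fold 1: move[1]->U => DULUUUUU INVALID (collision), skipped
Fold 2: move[3]->R => DDLRUUUU INVALID (collision), skipped
Fold 3: move[2]->D => DDDUUUUU INVALID (collision), skipped
Fold 4: move[5]->R => DDLUURUU INVALID (collision), skipped

Answer: XXXX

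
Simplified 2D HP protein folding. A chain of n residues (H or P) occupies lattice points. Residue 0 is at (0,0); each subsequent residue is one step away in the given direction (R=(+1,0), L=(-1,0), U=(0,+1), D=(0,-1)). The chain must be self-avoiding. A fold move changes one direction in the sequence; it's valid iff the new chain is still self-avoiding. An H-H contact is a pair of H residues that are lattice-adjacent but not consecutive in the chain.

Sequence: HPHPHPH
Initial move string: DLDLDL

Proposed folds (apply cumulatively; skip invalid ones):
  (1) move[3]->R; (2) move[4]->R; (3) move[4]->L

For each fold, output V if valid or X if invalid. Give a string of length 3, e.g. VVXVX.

Answer: VXX

Derivation:
Initial: DLDLDL -> [(0, 0), (0, -1), (-1, -1), (-1, -2), (-2, -2), (-2, -3), (-3, -3)]
Fold 1: move[3]->R => DLDRDL VALID
Fold 2: move[4]->R => DLDRRL INVALID (collision), skipped
Fold 3: move[4]->L => DLDRLL INVALID (collision), skipped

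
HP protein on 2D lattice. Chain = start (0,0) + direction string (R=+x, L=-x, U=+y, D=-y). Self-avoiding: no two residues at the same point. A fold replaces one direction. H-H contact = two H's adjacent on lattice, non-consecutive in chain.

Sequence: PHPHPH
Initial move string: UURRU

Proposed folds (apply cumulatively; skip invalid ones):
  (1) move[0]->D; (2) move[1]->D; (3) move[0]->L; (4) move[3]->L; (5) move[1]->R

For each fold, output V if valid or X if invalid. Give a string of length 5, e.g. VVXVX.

Answer: XXVXX

Derivation:
Initial: UURRU -> [(0, 0), (0, 1), (0, 2), (1, 2), (2, 2), (2, 3)]
Fold 1: move[0]->D => DURRU INVALID (collision), skipped
Fold 2: move[1]->D => UDRRU INVALID (collision), skipped
Fold 3: move[0]->L => LURRU VALID
Fold 4: move[3]->L => LURLU INVALID (collision), skipped
Fold 5: move[1]->R => LRRRU INVALID (collision), skipped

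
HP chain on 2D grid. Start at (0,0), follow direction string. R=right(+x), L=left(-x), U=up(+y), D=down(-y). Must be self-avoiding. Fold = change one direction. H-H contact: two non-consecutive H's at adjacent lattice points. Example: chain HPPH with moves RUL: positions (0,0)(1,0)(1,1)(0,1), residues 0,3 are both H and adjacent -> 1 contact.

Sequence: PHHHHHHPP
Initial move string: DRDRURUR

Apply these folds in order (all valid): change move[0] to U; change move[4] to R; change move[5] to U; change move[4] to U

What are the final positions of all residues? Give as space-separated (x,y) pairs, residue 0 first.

Initial moves: DRDRURUR
Fold: move[0]->U => URDRURUR (positions: [(0, 0), (0, 1), (1, 1), (1, 0), (2, 0), (2, 1), (3, 1), (3, 2), (4, 2)])
Fold: move[4]->R => URDRRRUR (positions: [(0, 0), (0, 1), (1, 1), (1, 0), (2, 0), (3, 0), (4, 0), (4, 1), (5, 1)])
Fold: move[5]->U => URDRRUUR (positions: [(0, 0), (0, 1), (1, 1), (1, 0), (2, 0), (3, 0), (3, 1), (3, 2), (4, 2)])
Fold: move[4]->U => URDRUUUR (positions: [(0, 0), (0, 1), (1, 1), (1, 0), (2, 0), (2, 1), (2, 2), (2, 3), (3, 3)])

Answer: (0,0) (0,1) (1,1) (1,0) (2,0) (2,1) (2,2) (2,3) (3,3)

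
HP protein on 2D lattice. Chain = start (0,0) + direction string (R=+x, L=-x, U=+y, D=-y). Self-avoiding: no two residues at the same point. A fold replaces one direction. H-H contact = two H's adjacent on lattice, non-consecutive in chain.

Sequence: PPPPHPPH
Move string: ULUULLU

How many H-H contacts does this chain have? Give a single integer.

Positions: [(0, 0), (0, 1), (-1, 1), (-1, 2), (-1, 3), (-2, 3), (-3, 3), (-3, 4)]
No H-H contacts found.

Answer: 0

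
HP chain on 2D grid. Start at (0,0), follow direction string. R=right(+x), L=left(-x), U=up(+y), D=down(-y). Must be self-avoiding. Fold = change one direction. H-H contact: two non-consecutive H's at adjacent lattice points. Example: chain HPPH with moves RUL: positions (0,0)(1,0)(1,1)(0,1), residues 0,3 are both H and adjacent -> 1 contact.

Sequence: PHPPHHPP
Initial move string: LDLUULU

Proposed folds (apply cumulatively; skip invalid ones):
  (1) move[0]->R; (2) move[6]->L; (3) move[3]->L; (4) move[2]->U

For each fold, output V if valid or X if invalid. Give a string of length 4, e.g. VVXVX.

Initial: LDLUULU -> [(0, 0), (-1, 0), (-1, -1), (-2, -1), (-2, 0), (-2, 1), (-3, 1), (-3, 2)]
Fold 1: move[0]->R => RDLUULU INVALID (collision), skipped
Fold 2: move[6]->L => LDLUULL VALID
Fold 3: move[3]->L => LDLLULL VALID
Fold 4: move[2]->U => LDULULL INVALID (collision), skipped

Answer: XVVX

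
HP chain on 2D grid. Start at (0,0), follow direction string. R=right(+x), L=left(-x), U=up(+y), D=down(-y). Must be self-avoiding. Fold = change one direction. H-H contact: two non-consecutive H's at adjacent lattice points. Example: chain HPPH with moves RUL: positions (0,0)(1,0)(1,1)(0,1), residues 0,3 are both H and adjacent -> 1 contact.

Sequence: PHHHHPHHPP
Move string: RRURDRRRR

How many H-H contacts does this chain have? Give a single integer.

Positions: [(0, 0), (1, 0), (2, 0), (2, 1), (3, 1), (3, 0), (4, 0), (5, 0), (6, 0), (7, 0)]
No H-H contacts found.

Answer: 0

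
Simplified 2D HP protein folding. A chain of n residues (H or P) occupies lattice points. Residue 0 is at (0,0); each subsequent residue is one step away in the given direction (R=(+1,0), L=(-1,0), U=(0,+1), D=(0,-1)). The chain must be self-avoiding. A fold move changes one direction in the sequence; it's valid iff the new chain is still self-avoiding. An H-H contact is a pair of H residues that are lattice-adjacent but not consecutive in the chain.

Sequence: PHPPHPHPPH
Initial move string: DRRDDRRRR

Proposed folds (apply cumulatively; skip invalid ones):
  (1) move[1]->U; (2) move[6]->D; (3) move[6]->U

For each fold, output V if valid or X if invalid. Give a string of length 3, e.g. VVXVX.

Answer: XVV

Derivation:
Initial: DRRDDRRRR -> [(0, 0), (0, -1), (1, -1), (2, -1), (2, -2), (2, -3), (3, -3), (4, -3), (5, -3), (6, -3)]
Fold 1: move[1]->U => DURDDRRRR INVALID (collision), skipped
Fold 2: move[6]->D => DRRDDRDRR VALID
Fold 3: move[6]->U => DRRDDRURR VALID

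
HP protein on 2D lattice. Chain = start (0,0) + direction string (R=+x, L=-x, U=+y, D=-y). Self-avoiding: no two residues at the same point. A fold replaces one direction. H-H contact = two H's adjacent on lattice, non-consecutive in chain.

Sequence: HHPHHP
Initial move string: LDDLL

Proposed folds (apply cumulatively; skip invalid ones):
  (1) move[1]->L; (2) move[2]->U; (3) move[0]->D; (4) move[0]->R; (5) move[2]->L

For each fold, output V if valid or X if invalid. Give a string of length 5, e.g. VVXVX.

Initial: LDDLL -> [(0, 0), (-1, 0), (-1, -1), (-1, -2), (-2, -2), (-3, -2)]
Fold 1: move[1]->L => LLDLL VALID
Fold 2: move[2]->U => LLULL VALID
Fold 3: move[0]->D => DLULL VALID
Fold 4: move[0]->R => RLULL INVALID (collision), skipped
Fold 5: move[2]->L => DLLLL VALID

Answer: VVVXV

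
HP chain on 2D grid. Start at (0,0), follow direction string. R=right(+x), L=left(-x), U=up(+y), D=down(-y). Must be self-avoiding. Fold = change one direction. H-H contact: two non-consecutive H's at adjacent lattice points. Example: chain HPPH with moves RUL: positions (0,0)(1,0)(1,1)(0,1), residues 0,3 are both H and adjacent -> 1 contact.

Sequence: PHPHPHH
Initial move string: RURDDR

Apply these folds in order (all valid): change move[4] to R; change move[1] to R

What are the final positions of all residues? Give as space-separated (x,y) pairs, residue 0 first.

Initial moves: RURDDR
Fold: move[4]->R => RURDRR (positions: [(0, 0), (1, 0), (1, 1), (2, 1), (2, 0), (3, 0), (4, 0)])
Fold: move[1]->R => RRRDRR (positions: [(0, 0), (1, 0), (2, 0), (3, 0), (3, -1), (4, -1), (5, -1)])

Answer: (0,0) (1,0) (2,0) (3,0) (3,-1) (4,-1) (5,-1)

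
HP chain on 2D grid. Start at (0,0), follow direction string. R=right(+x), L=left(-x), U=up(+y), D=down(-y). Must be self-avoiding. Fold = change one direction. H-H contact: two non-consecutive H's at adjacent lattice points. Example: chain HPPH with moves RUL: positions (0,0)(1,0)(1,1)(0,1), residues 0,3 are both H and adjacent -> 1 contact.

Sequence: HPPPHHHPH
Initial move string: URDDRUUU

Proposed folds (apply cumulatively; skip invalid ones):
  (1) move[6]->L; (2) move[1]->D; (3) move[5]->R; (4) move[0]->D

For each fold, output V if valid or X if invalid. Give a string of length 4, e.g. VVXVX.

Initial: URDDRUUU -> [(0, 0), (0, 1), (1, 1), (1, 0), (1, -1), (2, -1), (2, 0), (2, 1), (2, 2)]
Fold 1: move[6]->L => URDDRULU INVALID (collision), skipped
Fold 2: move[1]->D => UDDDRUUU INVALID (collision), skipped
Fold 3: move[5]->R => URDDRRUU VALID
Fold 4: move[0]->D => DRDDRRUU VALID

Answer: XXVV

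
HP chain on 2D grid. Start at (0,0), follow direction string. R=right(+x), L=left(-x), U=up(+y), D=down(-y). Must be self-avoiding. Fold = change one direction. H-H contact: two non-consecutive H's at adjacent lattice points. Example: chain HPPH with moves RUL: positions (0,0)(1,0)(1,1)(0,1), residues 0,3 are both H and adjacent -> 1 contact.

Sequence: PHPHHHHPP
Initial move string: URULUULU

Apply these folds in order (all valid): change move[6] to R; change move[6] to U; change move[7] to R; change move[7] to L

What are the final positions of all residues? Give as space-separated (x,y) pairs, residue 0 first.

Initial moves: URULUULU
Fold: move[6]->R => URULUURU (positions: [(0, 0), (0, 1), (1, 1), (1, 2), (0, 2), (0, 3), (0, 4), (1, 4), (1, 5)])
Fold: move[6]->U => URULUUUU (positions: [(0, 0), (0, 1), (1, 1), (1, 2), (0, 2), (0, 3), (0, 4), (0, 5), (0, 6)])
Fold: move[7]->R => URULUUUR (positions: [(0, 0), (0, 1), (1, 1), (1, 2), (0, 2), (0, 3), (0, 4), (0, 5), (1, 5)])
Fold: move[7]->L => URULUUUL (positions: [(0, 0), (0, 1), (1, 1), (1, 2), (0, 2), (0, 3), (0, 4), (0, 5), (-1, 5)])

Answer: (0,0) (0,1) (1,1) (1,2) (0,2) (0,3) (0,4) (0,5) (-1,5)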